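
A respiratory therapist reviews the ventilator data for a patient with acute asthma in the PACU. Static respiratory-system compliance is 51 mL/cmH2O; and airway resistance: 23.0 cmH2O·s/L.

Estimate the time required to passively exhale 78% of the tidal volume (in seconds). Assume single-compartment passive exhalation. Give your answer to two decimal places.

τ = R × C = 23.0 × 51 mL/cmH2O = 23.0 × 0.051 L/cmH2O = 1.173 s.
Exhaled fraction f = 1 − e^(−t/τ) → t = −τ·ln(1 − f) = −1.173·ln(0.22) = 1.776 s.

1.78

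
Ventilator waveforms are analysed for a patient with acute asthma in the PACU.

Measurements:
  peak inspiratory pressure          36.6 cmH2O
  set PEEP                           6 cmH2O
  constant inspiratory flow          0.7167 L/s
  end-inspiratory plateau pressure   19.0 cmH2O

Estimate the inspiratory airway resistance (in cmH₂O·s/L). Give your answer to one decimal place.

24.6

Raw = (PIP − Pplat) / flow = (36.6 − 19.0) / 0.7167 = 17.6 / 0.7167 = 24.557 cmH2O·s/L.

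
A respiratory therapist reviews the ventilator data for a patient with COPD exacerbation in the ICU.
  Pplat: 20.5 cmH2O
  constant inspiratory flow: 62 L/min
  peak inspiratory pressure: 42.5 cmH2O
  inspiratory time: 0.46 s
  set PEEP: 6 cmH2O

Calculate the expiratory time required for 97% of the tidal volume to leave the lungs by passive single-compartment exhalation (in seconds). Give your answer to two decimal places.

Flow: 62 L/min ÷ 60 = 1.0333 L/s.
Vt = flow × Ti = 1.0333 L/s × 0.46 s × 1000 mL/L = 475.32 mL.
R = (PIP − Pplat)/V̇ = (42.5 − 20.5) / 1.0333 = 22.0/1.0333 = 21.291 cmH2O·s/L.
C = Vt/(Pplat − PEEP) = 475.32 / (20.5 − 6) = 475.32/14.5 = 32.781 mL/cmH2O.
τ = R × C = 21.291 × 0.03278 L/cmH2O = 0.6979 s.
t = −τ·ln(1 − 0.97) = −0.6979·ln(0.03) = 2.447 s.

2.45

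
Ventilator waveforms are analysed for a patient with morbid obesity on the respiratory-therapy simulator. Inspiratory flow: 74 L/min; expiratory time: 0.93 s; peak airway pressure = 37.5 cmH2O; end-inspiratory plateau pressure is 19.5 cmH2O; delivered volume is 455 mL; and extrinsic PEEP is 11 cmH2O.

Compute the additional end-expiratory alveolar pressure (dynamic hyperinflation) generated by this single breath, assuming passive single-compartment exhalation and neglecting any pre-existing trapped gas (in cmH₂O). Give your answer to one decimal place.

Flow: 74 L/min ÷ 60 = 1.2333 L/s.
R = (PIP − Pplat)/V̇ = (37.5 − 19.5) / 1.2333 = 18.0/1.2333 = 14.595 cmH2O·s/L.
C = Vt/(Pplat − PEEP) = 455.0 / (19.5 − 11) = 455.0/8.5 = 53.529 mL/cmH2O.
τ = R × C = 14.595 × 0.05353 L/cmH2O = 0.7813 s.
Fraction remaining = e^(−Te/τ) = e^(−0.93/0.7813) = 0.3041; trapped volume = 455.0 × 0.3041 = 138.37 mL.
Additional alveolar pressure from trapping ≈ V_trapped / C = 138.37 / 53.529 = 2.585 cmH2O.

2.6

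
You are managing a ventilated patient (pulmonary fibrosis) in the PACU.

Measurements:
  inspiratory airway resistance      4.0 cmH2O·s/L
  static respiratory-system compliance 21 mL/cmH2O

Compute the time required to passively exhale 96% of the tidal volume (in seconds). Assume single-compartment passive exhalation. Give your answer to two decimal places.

0.27

τ = R × C = 4.0 × 21 mL/cmH2O = 4.0 × 0.021 L/cmH2O = 0.084 s.
Exhaled fraction f = 1 − e^(−t/τ) → t = −τ·ln(1 − f) = −0.084·ln(0.04) = 0.2704 s.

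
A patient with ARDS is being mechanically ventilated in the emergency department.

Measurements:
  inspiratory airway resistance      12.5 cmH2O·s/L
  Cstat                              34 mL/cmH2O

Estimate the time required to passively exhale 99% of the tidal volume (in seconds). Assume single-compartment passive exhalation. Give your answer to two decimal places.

τ = R × C = 12.5 × 34 mL/cmH2O = 12.5 × 0.034 L/cmH2O = 0.425 s.
Exhaled fraction f = 1 − e^(−t/τ) → t = −τ·ln(1 − f) = −0.425·ln(0.01) = 1.957 s.

1.96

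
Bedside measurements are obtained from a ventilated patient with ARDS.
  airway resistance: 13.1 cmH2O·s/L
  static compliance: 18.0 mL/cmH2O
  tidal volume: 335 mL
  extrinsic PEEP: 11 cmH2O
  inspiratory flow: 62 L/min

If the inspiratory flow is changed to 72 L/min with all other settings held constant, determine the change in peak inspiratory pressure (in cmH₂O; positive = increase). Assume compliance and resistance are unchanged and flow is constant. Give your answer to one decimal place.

Flow: 62 L/min ÷ 60 = 1.0333 L/s.
New flow: 72 L/min ÷ 60 = 1.2 L/s.
PIP = Vt/C + R·V̇ + PEEP (constant-flow equation of motion).
Only the resistive term changes: ΔPIP = R × ΔV̇ = 13.1 × (1.2 − 1.0333) = 13.1 × 0.1667 = 2.184 cmH2O.

2.2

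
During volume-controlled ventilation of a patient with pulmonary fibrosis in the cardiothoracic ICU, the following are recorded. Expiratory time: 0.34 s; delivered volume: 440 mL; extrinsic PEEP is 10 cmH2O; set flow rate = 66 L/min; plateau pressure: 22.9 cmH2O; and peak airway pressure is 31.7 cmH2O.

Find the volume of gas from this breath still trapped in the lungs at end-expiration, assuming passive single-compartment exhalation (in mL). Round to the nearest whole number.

Flow: 66 L/min ÷ 60 = 1.1 L/s.
R = (PIP − Pplat)/V̇ = (31.7 − 22.9) / 1.1 = 8.8/1.1 = 8.0 cmH2O·s/L.
C = Vt/(Pplat − PEEP) = 440.0 / (22.9 − 10) = 440.0/12.9 = 34.109 mL/cmH2O.
τ = R × C = 8.0 × 0.03411 L/cmH2O = 0.2729 s.
Fraction remaining = e^(−Te/τ) = e^(−0.34/0.2729) = 0.2877.
Trapped volume = 440.0 × 0.2877 = 126.59 mL.

127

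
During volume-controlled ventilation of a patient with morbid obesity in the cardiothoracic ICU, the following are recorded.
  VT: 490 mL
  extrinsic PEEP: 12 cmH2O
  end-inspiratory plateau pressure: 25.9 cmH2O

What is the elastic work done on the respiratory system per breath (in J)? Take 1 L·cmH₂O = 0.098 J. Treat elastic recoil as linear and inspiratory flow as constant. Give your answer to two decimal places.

0.33

Elastic work ≈ ½ × (Pplat − PEEP) × Vt = 0.5 × (25.9 − 12) × 0.490 L = 0.5 × 13.9 × 0.490 = 3.406 L·cmH2O.
× 0.098 J/(L·cmH2O) → 0.3338 J.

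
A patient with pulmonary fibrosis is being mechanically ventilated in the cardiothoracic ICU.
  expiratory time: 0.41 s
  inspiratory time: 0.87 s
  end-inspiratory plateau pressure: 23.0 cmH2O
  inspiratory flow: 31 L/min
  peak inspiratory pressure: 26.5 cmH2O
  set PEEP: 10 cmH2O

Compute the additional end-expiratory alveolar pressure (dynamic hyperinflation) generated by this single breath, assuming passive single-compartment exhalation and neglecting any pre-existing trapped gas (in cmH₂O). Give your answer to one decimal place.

Flow: 31 L/min ÷ 60 = 0.5167 L/s.
Vt = flow × Ti = 0.5167 L/s × 0.87 s × 1000 mL/L = 449.53 mL.
R = (PIP − Pplat)/V̇ = (26.5 − 23.0) / 0.5167 = 3.5/0.5167 = 6.774 cmH2O·s/L.
C = Vt/(Pplat − PEEP) = 449.53 / (23.0 − 10) = 449.53/13.0 = 34.579 mL/cmH2O.
τ = R × C = 6.774 × 0.03458 L/cmH2O = 0.2342 s.
Fraction remaining = e^(−Te/τ) = e^(−0.41/0.2342) = 0.1737; trapped volume = 449.53 × 0.1737 = 78.083 mL.
Additional alveolar pressure from trapping ≈ V_trapped / C = 78.083 / 34.579 = 2.258 cmH2O.

2.3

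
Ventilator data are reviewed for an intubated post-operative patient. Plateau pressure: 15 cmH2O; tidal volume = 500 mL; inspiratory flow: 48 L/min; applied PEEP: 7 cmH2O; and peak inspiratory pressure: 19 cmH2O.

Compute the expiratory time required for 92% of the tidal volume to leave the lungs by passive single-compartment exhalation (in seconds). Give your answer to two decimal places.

0.79

Flow: 48 L/min ÷ 60 = 0.8 L/s.
R = (PIP − Pplat)/V̇ = (19 − 15) / 0.8 = 4.0/0.8 = 5.0 cmH2O·s/L.
C = Vt/(Pplat − PEEP) = 500.0 / (15 − 7) = 500.0/8.0 = 62.5 mL/cmH2O.
τ = R × C = 5.0 × 0.0625 L/cmH2O = 0.3125 s.
t = −τ·ln(1 − 0.92) = −0.3125·ln(0.08) = 0.7893 s.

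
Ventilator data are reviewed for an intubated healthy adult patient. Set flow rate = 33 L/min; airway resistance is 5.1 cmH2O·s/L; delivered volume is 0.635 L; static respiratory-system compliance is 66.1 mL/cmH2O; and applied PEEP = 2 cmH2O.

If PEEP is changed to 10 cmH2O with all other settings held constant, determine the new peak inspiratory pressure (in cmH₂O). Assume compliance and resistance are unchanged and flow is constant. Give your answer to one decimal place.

Flow: 33 L/min ÷ 60 = 0.55 L/s.
PIP = Vt/C + R·V̇ + PEEP (constant-flow equation of motion).
Only the baseline term changes: ΔPIP = ΔPEEP = 10 − 2 = 8.0 cmH2O.
Original PIP = 635/66.1 + 5.1×0.55 + 2 = 14.412 cmH2O; new PIP = 14.412 + (8.0) = 22.412 cmH2O.

22.4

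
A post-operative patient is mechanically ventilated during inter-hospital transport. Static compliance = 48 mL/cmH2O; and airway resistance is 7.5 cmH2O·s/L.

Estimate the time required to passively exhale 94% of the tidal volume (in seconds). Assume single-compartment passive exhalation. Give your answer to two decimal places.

τ = R × C = 7.5 × 48 mL/cmH2O = 7.5 × 0.048 L/cmH2O = 0.36 s.
Exhaled fraction f = 1 − e^(−t/τ) → t = −τ·ln(1 − f) = −0.36·ln(0.06) = 1.013 s.

1.01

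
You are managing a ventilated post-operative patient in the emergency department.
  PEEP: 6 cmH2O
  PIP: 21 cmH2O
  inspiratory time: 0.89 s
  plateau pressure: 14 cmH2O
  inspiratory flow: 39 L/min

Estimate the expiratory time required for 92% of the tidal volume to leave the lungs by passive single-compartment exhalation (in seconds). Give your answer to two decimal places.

Flow: 39 L/min ÷ 60 = 0.65 L/s.
Vt = flow × Ti = 0.65 L/s × 0.89 s × 1000 mL/L = 578.5 mL.
R = (PIP − Pplat)/V̇ = (21 − 14) / 0.65 = 7.0/0.65 = 10.769 cmH2O·s/L.
C = Vt/(Pplat − PEEP) = 578.5 / (14 − 6) = 578.5/8.0 = 72.313 mL/cmH2O.
τ = R × C = 10.769 × 0.07231 L/cmH2O = 0.7787 s.
t = −τ·ln(1 − 0.92) = −0.7787·ln(0.08) = 1.967 s.

1.97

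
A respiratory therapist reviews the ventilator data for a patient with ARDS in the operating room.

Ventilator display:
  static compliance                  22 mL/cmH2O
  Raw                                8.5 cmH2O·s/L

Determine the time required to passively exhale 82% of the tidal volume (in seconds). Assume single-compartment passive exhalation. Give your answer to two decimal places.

0.32

τ = R × C = 8.5 × 22 mL/cmH2O = 8.5 × 0.022 L/cmH2O = 0.187 s.
Exhaled fraction f = 1 − e^(−t/τ) → t = −τ·ln(1 − f) = −0.187·ln(0.18) = 0.3207 s.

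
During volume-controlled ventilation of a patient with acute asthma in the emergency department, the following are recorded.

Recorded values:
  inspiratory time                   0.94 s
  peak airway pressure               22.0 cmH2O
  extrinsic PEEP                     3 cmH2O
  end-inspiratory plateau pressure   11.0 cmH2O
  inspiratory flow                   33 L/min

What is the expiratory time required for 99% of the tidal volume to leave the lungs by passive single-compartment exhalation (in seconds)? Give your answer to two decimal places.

Flow: 33 L/min ÷ 60 = 0.55 L/s.
Vt = flow × Ti = 0.55 L/s × 0.94 s × 1000 mL/L = 517.0 mL.
R = (PIP − Pplat)/V̇ = (22.0 − 11.0) / 0.55 = 11.0/0.55 = 20.0 cmH2O·s/L.
C = Vt/(Pplat − PEEP) = 517.0 / (11.0 − 3) = 517.0/8.0 = 64.625 mL/cmH2O.
τ = R × C = 20.0 × 0.06463 L/cmH2O = 1.293 s.
t = −τ·ln(1 − 0.99) = −1.293·ln(0.01) = 5.954 s.

5.95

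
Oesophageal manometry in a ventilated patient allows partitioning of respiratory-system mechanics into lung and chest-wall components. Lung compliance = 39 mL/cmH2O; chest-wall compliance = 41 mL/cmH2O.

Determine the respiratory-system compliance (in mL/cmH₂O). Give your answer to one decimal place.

20.0

Lung and chest wall are elastances in series: 1/Crs = 1/CL + 1/Ccw.
1/Crs = 1/39 + 1/41 = 0.05003.
Crs = 19.988 mL/cmH2O.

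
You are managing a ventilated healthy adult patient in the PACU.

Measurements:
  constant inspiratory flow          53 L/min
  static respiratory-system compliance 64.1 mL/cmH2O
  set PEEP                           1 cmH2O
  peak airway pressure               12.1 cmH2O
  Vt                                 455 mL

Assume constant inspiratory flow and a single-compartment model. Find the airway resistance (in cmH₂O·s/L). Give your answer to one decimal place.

4.5

Flow: 53 L/min ÷ 60 = 0.8833 L/s.
Equation of motion (constant flow): PIP = Vt/C + R·V̇ + PEEP.
R·V̇ = PIP − Vt/C − PEEP = 12.1 − 455/64.1 − 1 = 12.1 − 7.098 − 1 = 4.002 cmH2O.
R = 4.002 / 0.8833 = 4.531 cmH2O·s/L.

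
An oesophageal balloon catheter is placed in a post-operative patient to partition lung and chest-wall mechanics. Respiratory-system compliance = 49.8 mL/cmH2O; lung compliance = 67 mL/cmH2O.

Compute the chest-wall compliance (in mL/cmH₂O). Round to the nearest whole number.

194

1/Ccw = 1/Crs − 1/CL.
1/Ccw = 1/49.8 − 1/67 = 0.005155.
Ccw = 193.99 mL/cmH2O.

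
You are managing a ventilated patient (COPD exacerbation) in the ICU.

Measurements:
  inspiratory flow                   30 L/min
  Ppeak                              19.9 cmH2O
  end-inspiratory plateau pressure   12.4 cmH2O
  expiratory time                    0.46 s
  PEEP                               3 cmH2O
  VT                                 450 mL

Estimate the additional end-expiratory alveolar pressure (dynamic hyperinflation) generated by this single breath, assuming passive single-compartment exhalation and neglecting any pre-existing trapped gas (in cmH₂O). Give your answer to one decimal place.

Flow: 30 L/min ÷ 60 = 0.5 L/s.
R = (PIP − Pplat)/V̇ = (19.9 − 12.4) / 0.5 = 7.5/0.5 = 15.0 cmH2O·s/L.
C = Vt/(Pplat − PEEP) = 450.0 / (12.4 − 3) = 450.0/9.4 = 47.872 mL/cmH2O.
τ = R × C = 15.0 × 0.04787 L/cmH2O = 0.7181 s.
Fraction remaining = e^(−Te/τ) = e^(−0.46/0.7181) = 0.527; trapped volume = 450.0 × 0.527 = 237.15 mL.
Additional alveolar pressure from trapping ≈ V_trapped / C = 237.15 / 47.872 = 4.954 cmH2O.

5.0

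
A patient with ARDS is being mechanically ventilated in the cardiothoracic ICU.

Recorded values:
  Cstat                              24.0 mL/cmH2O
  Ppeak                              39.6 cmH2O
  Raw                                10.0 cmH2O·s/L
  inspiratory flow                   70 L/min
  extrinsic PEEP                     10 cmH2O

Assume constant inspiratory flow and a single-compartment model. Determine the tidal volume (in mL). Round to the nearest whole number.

430

Flow: 70 L/min ÷ 60 = 1.1667 L/s.
Equation of motion (constant flow): PIP = Vt/C + R·V̇ + PEEP.
Vt/C = PIP − R·V̇ − PEEP = 39.6 − 11.667 − 10 = 17.933 cmH2O.
Vt = C × 17.933 = 24.0 × 17.933 = 430.39 mL.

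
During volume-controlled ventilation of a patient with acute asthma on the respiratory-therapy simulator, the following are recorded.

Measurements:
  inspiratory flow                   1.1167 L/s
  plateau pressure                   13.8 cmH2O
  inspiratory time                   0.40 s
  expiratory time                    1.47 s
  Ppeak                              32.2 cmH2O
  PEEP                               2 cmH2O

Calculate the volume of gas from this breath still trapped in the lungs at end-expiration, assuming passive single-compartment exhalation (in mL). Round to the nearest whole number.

Vt = flow × Ti = 1.1167 L/s × 0.40 s × 1000 mL/L = 446.68 mL.
R = (PIP − Pplat)/V̇ = (32.2 − 13.8) / 1.1167 = 18.4/1.1167 = 16.477 cmH2O·s/L.
C = Vt/(Pplat − PEEP) = 446.68 / (13.8 − 2) = 446.68/11.8 = 37.854 mL/cmH2O.
τ = R × C = 16.477 × 0.03785 L/cmH2O = 0.6237 s.
Fraction remaining = e^(−Te/τ) = e^(−1.47/0.6237) = 0.09471.
Trapped volume = 446.68 × 0.09471 = 42.305 mL.

42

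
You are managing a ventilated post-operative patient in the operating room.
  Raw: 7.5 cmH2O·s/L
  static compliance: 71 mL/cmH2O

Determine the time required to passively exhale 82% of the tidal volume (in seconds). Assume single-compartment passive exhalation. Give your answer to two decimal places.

0.91

τ = R × C = 7.5 × 71 mL/cmH2O = 7.5 × 0.071 L/cmH2O = 0.5325 s.
Exhaled fraction f = 1 − e^(−t/τ) → t = −τ·ln(1 − f) = −0.5325·ln(0.18) = 0.9131 s.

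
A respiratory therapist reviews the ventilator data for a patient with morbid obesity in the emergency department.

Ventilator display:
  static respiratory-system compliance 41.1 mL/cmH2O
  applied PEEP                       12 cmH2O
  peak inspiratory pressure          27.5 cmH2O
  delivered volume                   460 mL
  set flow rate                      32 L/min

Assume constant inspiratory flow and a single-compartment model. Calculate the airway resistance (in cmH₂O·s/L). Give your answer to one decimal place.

Flow: 32 L/min ÷ 60 = 0.5333 L/s.
Equation of motion (constant flow): PIP = Vt/C + R·V̇ + PEEP.
R·V̇ = PIP − Vt/C − PEEP = 27.5 − 460/41.1 − 12 = 27.5 − 11.192 − 12 = 4.308 cmH2O.
R = 4.308 / 0.5333 = 8.078 cmH2O·s/L.

8.1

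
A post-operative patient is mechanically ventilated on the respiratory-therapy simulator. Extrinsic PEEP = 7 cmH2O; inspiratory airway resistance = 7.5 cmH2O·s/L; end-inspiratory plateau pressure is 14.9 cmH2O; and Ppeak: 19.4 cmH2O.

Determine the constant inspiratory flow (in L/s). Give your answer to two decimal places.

0.60

flow = (PIP − Pplat) / Raw = 4.5 / 7.5 = 0.6 L/s.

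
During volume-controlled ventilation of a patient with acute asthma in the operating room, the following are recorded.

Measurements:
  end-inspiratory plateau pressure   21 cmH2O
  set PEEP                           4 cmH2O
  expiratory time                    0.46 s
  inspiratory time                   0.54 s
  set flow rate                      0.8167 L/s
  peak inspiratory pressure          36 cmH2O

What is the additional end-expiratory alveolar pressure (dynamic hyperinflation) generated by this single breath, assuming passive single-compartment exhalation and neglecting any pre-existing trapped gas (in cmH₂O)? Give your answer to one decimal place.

Vt = flow × Ti = 0.8167 L/s × 0.54 s × 1000 mL/L = 441.02 mL.
R = (PIP − Pplat)/V̇ = (36 − 21) / 0.8167 = 15.0/0.8167 = 18.367 cmH2O·s/L.
C = Vt/(Pplat − PEEP) = 441.02 / (21 − 4) = 441.02/17.0 = 25.942 mL/cmH2O.
τ = R × C = 18.367 × 0.02594 L/cmH2O = 0.4764 s.
Fraction remaining = e^(−Te/τ) = e^(−0.46/0.4764) = 0.3808; trapped volume = 441.02 × 0.3808 = 167.94 mL.
Additional alveolar pressure from trapping ≈ V_trapped / C = 167.94 / 25.942 = 6.474 cmH2O.

6.5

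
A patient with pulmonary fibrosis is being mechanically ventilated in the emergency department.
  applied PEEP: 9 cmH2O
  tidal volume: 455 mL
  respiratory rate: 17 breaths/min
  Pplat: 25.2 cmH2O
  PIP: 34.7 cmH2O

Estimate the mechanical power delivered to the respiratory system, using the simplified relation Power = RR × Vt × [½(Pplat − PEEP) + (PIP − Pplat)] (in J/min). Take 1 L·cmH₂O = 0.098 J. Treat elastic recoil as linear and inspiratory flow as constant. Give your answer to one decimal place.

13.3

Per-breath work = Vt × [½(Pplat−PEEP) + (PIP−Pplat)] = 0.455 × [0.5×16.2 + 9.5] = 0.455 × 17.6 = 8.008 L·cmH2O.
Power = 17 × 8.008 = 136.14 L·cmH2O/min.
× 0.098 J/(L·cmH2O) → 13.342 J/min.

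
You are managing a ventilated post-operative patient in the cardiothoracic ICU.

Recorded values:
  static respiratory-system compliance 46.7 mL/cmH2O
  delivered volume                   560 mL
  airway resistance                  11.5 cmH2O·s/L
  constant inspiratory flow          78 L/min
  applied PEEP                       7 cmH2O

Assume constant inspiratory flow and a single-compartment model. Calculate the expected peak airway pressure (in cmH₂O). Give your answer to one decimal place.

33.9

Flow: 78 L/min ÷ 60 = 1.3 L/s.
Equation of motion (constant flow): PIP = Vt/C + R·V̇ + PEEP.
PIP = 560/46.7 + 11.5×1.3 + 7 = 11.991 + 14.95 + 7 = 33.941 cmH2O.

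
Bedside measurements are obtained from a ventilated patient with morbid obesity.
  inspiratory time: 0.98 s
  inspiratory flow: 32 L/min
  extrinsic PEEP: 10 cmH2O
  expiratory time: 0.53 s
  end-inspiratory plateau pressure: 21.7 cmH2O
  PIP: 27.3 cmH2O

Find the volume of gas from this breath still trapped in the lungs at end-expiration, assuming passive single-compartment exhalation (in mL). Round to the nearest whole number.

169

Flow: 32 L/min ÷ 60 = 0.5333 L/s.
Vt = flow × Ti = 0.5333 L/s × 0.98 s × 1000 mL/L = 522.63 mL.
R = (PIP − Pplat)/V̇ = (27.3 − 21.7) / 0.5333 = 5.6/0.5333 = 10.501 cmH2O·s/L.
C = Vt/(Pplat − PEEP) = 522.63 / (21.7 − 10) = 522.63/11.7 = 44.669 mL/cmH2O.
τ = R × C = 10.501 × 0.04467 L/cmH2O = 0.4691 s.
Fraction remaining = e^(−Te/τ) = e^(−0.53/0.4691) = 0.3231.
Trapped volume = 522.63 × 0.3231 = 168.86 mL.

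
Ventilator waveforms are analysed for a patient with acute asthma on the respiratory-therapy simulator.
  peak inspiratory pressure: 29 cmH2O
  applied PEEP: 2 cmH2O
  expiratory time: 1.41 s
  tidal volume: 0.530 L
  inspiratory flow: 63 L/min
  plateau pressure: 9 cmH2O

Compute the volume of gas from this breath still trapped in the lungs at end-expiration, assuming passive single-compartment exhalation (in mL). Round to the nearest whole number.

199

Flow: 63 L/min ÷ 60 = 1.05 L/s.
R = (PIP − Pplat)/V̇ = (29 − 9) / 1.05 = 20.0/1.05 = 19.048 cmH2O·s/L.
C = Vt/(Pplat − PEEP) = 530.0 / (9 − 2) = 530.0/7.0 = 75.714 mL/cmH2O.
τ = R × C = 19.048 × 0.07571 L/cmH2O = 1.442 s.
Fraction remaining = e^(−Te/τ) = e^(−1.41/1.442) = 0.3761.
Trapped volume = 530.0 × 0.3761 = 199.33 mL.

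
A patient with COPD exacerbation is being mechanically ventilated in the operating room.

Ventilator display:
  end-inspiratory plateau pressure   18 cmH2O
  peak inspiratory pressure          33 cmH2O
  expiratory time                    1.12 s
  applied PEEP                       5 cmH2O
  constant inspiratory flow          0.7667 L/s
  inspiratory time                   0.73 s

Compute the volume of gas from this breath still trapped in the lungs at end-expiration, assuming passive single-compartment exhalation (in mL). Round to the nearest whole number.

148

Vt = flow × Ti = 0.7667 L/s × 0.73 s × 1000 mL/L = 559.69 mL.
R = (PIP − Pplat)/V̇ = (33 − 18) / 0.7667 = 15.0/0.7667 = 19.564 cmH2O·s/L.
C = Vt/(Pplat − PEEP) = 559.69 / (18 − 5) = 559.69/13.0 = 43.053 mL/cmH2O.
τ = R × C = 19.564 × 0.04305 L/cmH2O = 0.8422 s.
Fraction remaining = e^(−Te/τ) = e^(−1.12/0.8422) = 0.2645.
Trapped volume = 559.69 × 0.2645 = 148.04 mL.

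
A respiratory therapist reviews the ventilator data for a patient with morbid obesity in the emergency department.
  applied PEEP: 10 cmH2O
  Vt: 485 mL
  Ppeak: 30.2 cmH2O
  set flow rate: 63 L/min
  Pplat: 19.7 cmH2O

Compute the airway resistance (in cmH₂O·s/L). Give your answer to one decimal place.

Flow: 63 L/min ÷ 60 = 1.05 L/s.
Raw = (PIP − Pplat) / flow = (30.2 − 19.7) / 1.05 = 10.5 / 1.05 = 10.0 cmH2O·s/L.

10.0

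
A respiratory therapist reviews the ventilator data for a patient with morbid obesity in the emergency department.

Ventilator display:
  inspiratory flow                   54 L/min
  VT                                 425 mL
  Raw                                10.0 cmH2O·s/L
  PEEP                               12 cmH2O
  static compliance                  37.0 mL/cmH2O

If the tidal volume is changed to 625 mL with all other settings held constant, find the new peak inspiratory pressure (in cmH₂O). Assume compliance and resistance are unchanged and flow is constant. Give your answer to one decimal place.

Flow: 54 L/min ÷ 60 = 0.9 L/s.
PIP = Vt/C + R·V̇ + PEEP (constant-flow equation of motion).
Only the elastic term changes: ΔPIP = ΔVt / C = (625 − 425) / 37.0 = 5.405 cmH2O.
Original PIP = 425/37.0 + 10.0×0.9 + 12 = 32.486 cmH2O; new PIP = 32.486 + (5.405) = 37.891 cmH2O.

37.9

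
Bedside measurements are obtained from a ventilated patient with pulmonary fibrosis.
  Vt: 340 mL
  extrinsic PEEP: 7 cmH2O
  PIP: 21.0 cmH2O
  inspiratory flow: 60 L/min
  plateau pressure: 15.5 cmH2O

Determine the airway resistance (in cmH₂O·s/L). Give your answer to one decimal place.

5.5

Flow: 60 L/min ÷ 60 = 1 L/s.
Raw = (PIP − Pplat) / flow = (21.0 − 15.5) / 1 = 5.5 / 1 = 5.5 cmH2O·s/L.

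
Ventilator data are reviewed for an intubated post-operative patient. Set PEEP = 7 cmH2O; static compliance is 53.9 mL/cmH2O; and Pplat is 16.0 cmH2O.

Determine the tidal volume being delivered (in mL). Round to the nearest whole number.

485

Vt = Cstat × (Pplat − PEEP) = 53.9 × (16.0 − 7) = 53.9 × 9.0 = 485.1 mL.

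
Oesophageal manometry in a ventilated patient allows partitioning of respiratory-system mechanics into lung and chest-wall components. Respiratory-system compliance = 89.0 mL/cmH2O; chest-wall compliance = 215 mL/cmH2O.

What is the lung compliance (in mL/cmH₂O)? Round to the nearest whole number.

152

1/CL = 1/Crs − 1/Ccw.
1/CL = 1/89.0 − 1/215 = 0.006585.
CL = 151.86 mL/cmH2O.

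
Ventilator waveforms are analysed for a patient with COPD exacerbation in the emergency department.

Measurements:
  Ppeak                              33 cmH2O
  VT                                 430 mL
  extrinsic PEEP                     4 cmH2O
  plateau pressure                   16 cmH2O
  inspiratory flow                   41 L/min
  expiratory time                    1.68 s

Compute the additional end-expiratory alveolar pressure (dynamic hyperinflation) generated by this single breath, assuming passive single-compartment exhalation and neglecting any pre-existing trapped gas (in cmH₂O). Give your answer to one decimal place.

Flow: 41 L/min ÷ 60 = 0.6833 L/s.
R = (PIP − Pplat)/V̇ = (33 − 16) / 0.6833 = 17.0/0.6833 = 24.879 cmH2O·s/L.
C = Vt/(Pplat − PEEP) = 430.0 / (16 − 4) = 430.0/12.0 = 35.833 mL/cmH2O.
τ = R × C = 24.879 × 0.03583 L/cmH2O = 0.8914 s.
Fraction remaining = e^(−Te/τ) = e^(−1.68/0.8914) = 0.1519; trapped volume = 430.0 × 0.1519 = 65.317 mL.
Additional alveolar pressure from trapping ≈ V_trapped / C = 65.317 / 35.833 = 1.823 cmH2O.

1.8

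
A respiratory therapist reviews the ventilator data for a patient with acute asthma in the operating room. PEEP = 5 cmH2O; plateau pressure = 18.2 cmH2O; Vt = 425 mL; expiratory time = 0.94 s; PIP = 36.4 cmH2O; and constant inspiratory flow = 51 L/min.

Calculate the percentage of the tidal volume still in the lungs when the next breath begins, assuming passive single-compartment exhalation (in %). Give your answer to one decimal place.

Flow: 51 L/min ÷ 60 = 0.85 L/s.
R = (PIP − Pplat)/V̇ = (36.4 − 18.2) / 0.85 = 18.2/0.85 = 21.412 cmH2O·s/L.
C = Vt/(Pplat − PEEP) = 425.0 / (18.2 − 5) = 425.0/13.2 = 32.197 mL/cmH2O.
τ = R × C = 21.412 × 0.0322 L/cmH2O = 0.6895 s.
Fraction remaining at end-expiration = e^(−Te/τ) = e^(−0.94/0.6895) = 0.2558 → 25.58%.

25.6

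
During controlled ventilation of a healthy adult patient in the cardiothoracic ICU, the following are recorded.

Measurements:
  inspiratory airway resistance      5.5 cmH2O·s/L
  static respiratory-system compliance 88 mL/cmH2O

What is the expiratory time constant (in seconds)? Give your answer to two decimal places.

τ = R × C = 5.5 × 88 mL/cmH2O = 5.5 × 0.088 L/cmH2O = 0.484 s.

0.48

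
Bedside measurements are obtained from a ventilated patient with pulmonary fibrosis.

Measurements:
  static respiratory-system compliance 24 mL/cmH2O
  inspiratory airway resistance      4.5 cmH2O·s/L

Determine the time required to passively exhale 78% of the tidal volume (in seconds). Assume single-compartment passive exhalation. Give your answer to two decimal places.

τ = R × C = 4.5 × 24 mL/cmH2O = 4.5 × 0.024 L/cmH2O = 0.108 s.
Exhaled fraction f = 1 − e^(−t/τ) → t = −τ·ln(1 − f) = −0.108·ln(0.22) = 0.1635 s.

0.16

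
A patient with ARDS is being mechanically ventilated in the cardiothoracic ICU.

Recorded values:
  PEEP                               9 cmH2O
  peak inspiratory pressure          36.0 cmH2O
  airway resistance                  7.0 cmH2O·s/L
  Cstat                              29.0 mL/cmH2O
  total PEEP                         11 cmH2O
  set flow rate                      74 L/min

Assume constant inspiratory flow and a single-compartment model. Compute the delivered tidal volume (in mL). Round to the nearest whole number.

475

Flow: 74 L/min ÷ 60 = 1.2333 L/s.
Total PEEP = 11 cmH2O (set 9 + intrinsic 2); this is the baseline alveolar pressure.
Equation of motion (constant flow): PIP = Vt/C + R·V̇ + PEEP.
Vt/C = PIP − R·V̇ − PEEP = 36.0 − 8.633 − 11 = 16.367 cmH2O.
Vt = C × 16.367 = 29.0 × 16.367 = 474.64 mL.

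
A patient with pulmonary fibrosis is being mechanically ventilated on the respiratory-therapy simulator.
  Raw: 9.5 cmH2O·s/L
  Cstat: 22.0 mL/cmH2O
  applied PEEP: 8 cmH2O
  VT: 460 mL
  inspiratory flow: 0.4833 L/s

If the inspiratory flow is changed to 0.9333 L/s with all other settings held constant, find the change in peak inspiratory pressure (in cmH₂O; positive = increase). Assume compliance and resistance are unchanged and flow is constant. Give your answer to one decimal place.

4.3

PIP = Vt/C + R·V̇ + PEEP (constant-flow equation of motion).
Only the resistive term changes: ΔPIP = R × ΔV̇ = 9.5 × (0.9333 − 0.4833) = 9.5 × 0.45 = 4.275 cmH2O.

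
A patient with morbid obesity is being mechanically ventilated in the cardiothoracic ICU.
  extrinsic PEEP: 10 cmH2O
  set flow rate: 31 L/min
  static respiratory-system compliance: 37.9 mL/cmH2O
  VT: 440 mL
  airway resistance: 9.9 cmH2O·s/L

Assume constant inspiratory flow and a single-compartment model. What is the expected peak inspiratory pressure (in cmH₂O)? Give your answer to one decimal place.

Flow: 31 L/min ÷ 60 = 0.5167 L/s.
Equation of motion (constant flow): PIP = Vt/C + R·V̇ + PEEP.
PIP = 440/37.9 + 9.9×0.5167 + 10 = 11.609 + 5.115 + 10 = 26.724 cmH2O.

26.7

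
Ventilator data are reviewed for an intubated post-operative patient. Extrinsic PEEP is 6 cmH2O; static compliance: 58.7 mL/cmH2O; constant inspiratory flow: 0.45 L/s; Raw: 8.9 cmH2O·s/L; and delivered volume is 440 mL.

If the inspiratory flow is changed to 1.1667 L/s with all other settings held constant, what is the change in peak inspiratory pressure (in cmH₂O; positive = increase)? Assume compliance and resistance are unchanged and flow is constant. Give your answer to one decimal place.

6.4

PIP = Vt/C + R·V̇ + PEEP (constant-flow equation of motion).
Only the resistive term changes: ΔPIP = R × ΔV̇ = 8.9 × (1.1667 − 0.45) = 8.9 × 0.7167 = 6.379 cmH2O.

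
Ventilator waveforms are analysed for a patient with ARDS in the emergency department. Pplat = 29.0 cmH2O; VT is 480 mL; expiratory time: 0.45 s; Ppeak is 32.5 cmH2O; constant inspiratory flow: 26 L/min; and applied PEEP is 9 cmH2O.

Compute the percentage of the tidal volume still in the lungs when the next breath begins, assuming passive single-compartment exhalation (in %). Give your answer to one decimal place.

Flow: 26 L/min ÷ 60 = 0.4333 L/s.
R = (PIP − Pplat)/V̇ = (32.5 − 29.0) / 0.4333 = 3.5/0.4333 = 8.078 cmH2O·s/L.
C = Vt/(Pplat − PEEP) = 480.0 / (29.0 − 9) = 480.0/20.0 = 24.0 mL/cmH2O.
τ = R × C = 8.078 × 0.024 L/cmH2O = 0.1939 s.
Fraction remaining at end-expiration = e^(−Te/τ) = e^(−0.45/0.1939) = 0.0982 → 9.82%.

9.8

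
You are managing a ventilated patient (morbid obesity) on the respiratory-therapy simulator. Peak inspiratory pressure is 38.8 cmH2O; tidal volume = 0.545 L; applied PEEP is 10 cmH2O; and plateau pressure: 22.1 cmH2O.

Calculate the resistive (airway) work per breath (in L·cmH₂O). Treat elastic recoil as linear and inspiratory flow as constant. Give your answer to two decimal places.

With constant inspiratory flow the resistive pressure is constant at PIP − Pplat = 38.8 − 22.1 = 16.7 cmH2O, so resistive work = 16.7 × 0.545 = 9.102 L·cmH2O.

9.10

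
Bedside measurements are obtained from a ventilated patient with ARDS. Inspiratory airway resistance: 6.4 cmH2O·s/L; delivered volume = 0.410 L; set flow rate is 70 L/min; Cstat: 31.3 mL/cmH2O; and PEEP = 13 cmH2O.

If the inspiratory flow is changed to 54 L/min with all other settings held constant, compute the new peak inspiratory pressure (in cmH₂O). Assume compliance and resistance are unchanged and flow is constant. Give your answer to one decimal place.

31.9

Flow: 70 L/min ÷ 60 = 1.1667 L/s.
New flow: 54 L/min ÷ 60 = 0.9 L/s.
PIP = Vt/C + R·V̇ + PEEP (constant-flow equation of motion).
Only the resistive term changes: ΔPIP = R × ΔV̇ = 6.4 × (0.9 − 1.1667) = 6.4 × -0.2667 = -1.707 cmH2O.
Original PIP = 410/31.3 + 6.4×1.1667 + 13 = 33.566 cmH2O; new PIP = 33.566 + (-1.707) = 31.859 cmH2O.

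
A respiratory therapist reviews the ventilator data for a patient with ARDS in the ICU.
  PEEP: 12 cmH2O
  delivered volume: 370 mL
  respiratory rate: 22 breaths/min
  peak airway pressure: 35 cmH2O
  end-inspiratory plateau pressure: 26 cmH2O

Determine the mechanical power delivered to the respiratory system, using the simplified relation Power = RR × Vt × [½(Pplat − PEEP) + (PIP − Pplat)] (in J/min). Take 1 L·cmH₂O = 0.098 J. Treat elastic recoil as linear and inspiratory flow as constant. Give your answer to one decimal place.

Per-breath work = Vt × [½(Pplat−PEEP) + (PIP−Pplat)] = 0.370 × [0.5×14.0 + 9.0] = 0.370 × 16.0 = 5.92 L·cmH2O.
Power = 22 × 5.92 = 130.24 L·cmH2O/min.
× 0.098 J/(L·cmH2O) → 12.764 J/min.

12.8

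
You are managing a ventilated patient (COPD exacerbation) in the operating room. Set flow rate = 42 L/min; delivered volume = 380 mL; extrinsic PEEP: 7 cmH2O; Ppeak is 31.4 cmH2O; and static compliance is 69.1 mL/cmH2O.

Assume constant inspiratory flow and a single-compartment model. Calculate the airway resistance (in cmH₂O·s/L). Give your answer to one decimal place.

Flow: 42 L/min ÷ 60 = 0.7 L/s.
Equation of motion (constant flow): PIP = Vt/C + R·V̇ + PEEP.
R·V̇ = PIP − Vt/C − PEEP = 31.4 − 380/69.1 − 7 = 31.4 − 5.499 − 7 = 18.901 cmH2O.
R = 18.901 / 0.7 = 27.001 cmH2O·s/L.

27.0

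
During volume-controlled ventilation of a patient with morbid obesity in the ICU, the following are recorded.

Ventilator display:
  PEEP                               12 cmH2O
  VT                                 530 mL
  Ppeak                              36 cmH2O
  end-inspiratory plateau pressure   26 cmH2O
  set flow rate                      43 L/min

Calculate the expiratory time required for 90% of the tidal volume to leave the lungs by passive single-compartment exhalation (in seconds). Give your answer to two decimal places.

Flow: 43 L/min ÷ 60 = 0.7167 L/s.
R = (PIP − Pplat)/V̇ = (36 − 26) / 0.7167 = 10.0/0.7167 = 13.953 cmH2O·s/L.
C = Vt/(Pplat − PEEP) = 530.0 / (26 − 12) = 530.0/14.0 = 37.857 mL/cmH2O.
τ = R × C = 13.953 × 0.03786 L/cmH2O = 0.5283 s.
t = −τ·ln(1 − 0.90) = −0.5283·ln(0.1) = 1.216 s.

1.22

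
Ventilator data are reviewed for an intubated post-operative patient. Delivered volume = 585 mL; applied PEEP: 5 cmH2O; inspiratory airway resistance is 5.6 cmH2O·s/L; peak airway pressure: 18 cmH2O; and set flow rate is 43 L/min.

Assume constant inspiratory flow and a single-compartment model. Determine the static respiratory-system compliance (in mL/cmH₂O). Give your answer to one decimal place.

65.1

Flow: 43 L/min ÷ 60 = 0.7167 L/s.
Equation of motion (constant flow): PIP = Vt/C + R·V̇ + PEEP.
Vt/C = PIP − R·V̇ − PEEP = 18 − 5.6×0.7167 − 5 = 18 − 4.014 − 5 = 8.986 cmH2O.
C = Vt / 8.986 = 585 / 8.986 = 65.101 mL/cmH2O.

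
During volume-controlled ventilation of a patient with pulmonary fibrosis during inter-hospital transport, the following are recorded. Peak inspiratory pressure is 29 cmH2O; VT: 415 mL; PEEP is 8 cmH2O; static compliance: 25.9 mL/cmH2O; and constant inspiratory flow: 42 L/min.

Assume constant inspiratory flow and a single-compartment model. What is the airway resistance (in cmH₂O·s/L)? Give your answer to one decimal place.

7.1

Flow: 42 L/min ÷ 60 = 0.7 L/s.
Equation of motion (constant flow): PIP = Vt/C + R·V̇ + PEEP.
R·V̇ = PIP − Vt/C − PEEP = 29 − 415/25.9 − 8 = 29 − 16.023 − 8 = 4.977 cmH2O.
R = 4.977 / 0.7 = 7.11 cmH2O·s/L.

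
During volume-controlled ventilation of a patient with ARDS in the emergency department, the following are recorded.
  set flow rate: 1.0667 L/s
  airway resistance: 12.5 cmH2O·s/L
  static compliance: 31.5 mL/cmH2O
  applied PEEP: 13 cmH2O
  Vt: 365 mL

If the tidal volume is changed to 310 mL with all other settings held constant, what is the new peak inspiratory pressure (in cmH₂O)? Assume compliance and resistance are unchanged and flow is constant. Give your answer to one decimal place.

PIP = Vt/C + R·V̇ + PEEP (constant-flow equation of motion).
Only the elastic term changes: ΔPIP = ΔVt / C = (310 − 365) / 31.5 = -1.746 cmH2O.
Original PIP = 365/31.5 + 12.5×1.0667 + 13 = 37.921 cmH2O; new PIP = 37.921 + (-1.746) = 36.175 cmH2O.

36.2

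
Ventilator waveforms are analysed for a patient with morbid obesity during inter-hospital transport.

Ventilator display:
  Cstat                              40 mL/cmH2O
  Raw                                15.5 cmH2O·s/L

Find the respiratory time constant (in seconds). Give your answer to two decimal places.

τ = R × C = 15.5 × 40 mL/cmH2O = 15.5 × 0.040 L/cmH2O = 0.62 s.

0.62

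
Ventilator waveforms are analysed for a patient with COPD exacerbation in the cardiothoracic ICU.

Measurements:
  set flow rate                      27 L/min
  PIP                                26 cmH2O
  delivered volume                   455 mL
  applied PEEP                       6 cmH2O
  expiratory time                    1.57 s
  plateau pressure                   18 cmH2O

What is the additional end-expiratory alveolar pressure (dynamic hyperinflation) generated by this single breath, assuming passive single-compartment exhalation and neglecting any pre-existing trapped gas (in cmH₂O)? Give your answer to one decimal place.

Flow: 27 L/min ÷ 60 = 0.45 L/s.
R = (PIP − Pplat)/V̇ = (26 − 18) / 0.45 = 8.0/0.45 = 17.778 cmH2O·s/L.
C = Vt/(Pplat − PEEP) = 455.0 / (18 − 6) = 455.0/12.0 = 37.917 mL/cmH2O.
τ = R × C = 17.778 × 0.03792 L/cmH2O = 0.6741 s.
Fraction remaining = e^(−Te/τ) = e^(−1.57/0.6741) = 0.09739; trapped volume = 455.0 × 0.09739 = 44.312 mL.
Additional alveolar pressure from trapping ≈ V_trapped / C = 44.312 / 37.917 = 1.169 cmH2O.

1.2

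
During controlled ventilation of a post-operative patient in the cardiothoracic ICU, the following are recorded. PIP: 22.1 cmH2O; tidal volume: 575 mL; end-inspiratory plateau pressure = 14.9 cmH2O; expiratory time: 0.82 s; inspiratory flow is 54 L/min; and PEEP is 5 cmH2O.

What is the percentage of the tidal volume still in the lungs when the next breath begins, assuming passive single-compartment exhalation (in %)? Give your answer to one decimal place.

Flow: 54 L/min ÷ 60 = 0.9 L/s.
R = (PIP − Pplat)/V̇ = (22.1 − 14.9) / 0.9 = 7.2/0.9 = 8.0 cmH2O·s/L.
C = Vt/(Pplat − PEEP) = 575.0 / (14.9 − 5) = 575.0/9.9 = 58.081 mL/cmH2O.
τ = R × C = 8.0 × 0.05808 L/cmH2O = 0.4646 s.
Fraction remaining at end-expiration = e^(−Te/τ) = e^(−0.82/0.4646) = 0.1712 → 17.12%.

17.1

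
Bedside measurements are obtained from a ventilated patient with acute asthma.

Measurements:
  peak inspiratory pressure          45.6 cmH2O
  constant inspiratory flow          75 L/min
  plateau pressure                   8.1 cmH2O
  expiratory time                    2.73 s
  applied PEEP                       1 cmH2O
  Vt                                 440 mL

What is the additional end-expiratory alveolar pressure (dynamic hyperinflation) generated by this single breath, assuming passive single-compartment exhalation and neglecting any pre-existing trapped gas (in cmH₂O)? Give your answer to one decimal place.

1.6

Flow: 75 L/min ÷ 60 = 1.25 L/s.
R = (PIP − Pplat)/V̇ = (45.6 − 8.1) / 1.25 = 37.5/1.25 = 30.0 cmH2O·s/L.
C = Vt/(Pplat − PEEP) = 440.0 / (8.1 − 1) = 440.0/7.1 = 61.972 mL/cmH2O.
τ = R × C = 30.0 × 0.06197 L/cmH2O = 1.859 s.
Fraction remaining = e^(−Te/τ) = e^(−2.73/1.859) = 0.2303; trapped volume = 440.0 × 0.2303 = 101.33 mL.
Additional alveolar pressure from trapping ≈ V_trapped / C = 101.33 / 61.972 = 1.635 cmH2O.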